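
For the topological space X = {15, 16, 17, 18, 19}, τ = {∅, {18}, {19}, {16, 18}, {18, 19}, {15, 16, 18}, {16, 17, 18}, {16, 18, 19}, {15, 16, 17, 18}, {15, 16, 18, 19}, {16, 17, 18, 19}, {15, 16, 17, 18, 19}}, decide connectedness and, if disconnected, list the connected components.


(X, τ) is disconnected; components = [{19}, {15, 16, 17, 18}].

Find clopen sets (U ∈ τ with X ∖ U ∈ τ):
  U = ∅, X ∖ U = {15, 16, 17, 18, 19} — both open, so U is clopen.
  U = {19}, X ∖ U = {15, 16, 17, 18} — both open, so U is clopen.
  U = {15, 16, 17, 18}, X ∖ U = {19} — both open, so U is clopen.
  U = {15, 16, 17, 18, 19}, X ∖ U = ∅ — both open, so U is clopen.
Nontrivial clopen(s) exist: e.g. {19}. So (X, τ) is disconnected.
Compute connected components by grouping points that agree on all clopens:
  component: {19}
  component: {15, 16, 17, 18}


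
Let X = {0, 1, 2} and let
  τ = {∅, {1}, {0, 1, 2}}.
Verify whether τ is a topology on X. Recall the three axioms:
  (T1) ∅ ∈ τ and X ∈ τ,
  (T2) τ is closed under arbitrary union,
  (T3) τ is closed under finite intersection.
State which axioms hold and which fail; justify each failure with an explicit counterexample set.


τ IS a topology on X.

Axiom (T1): ∅ ∈ τ? Yes; X ∈ τ? Yes.
Axiom (T2/T3): check pairwise unions and intersections of members of τ.
All pairwise intersections and unions checked — each lies in τ. Therefore τ satisfies (T1), (T2), (T3): it IS a topology on X.


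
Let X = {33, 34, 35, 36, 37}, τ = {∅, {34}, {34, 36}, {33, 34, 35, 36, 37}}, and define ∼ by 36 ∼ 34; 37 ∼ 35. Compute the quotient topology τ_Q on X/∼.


X/∼ = {[33], [34=36], [35=37]}; |τ_Q| = 3.

Equivalence classes: [33], [34=36], [35=37].
Quotient map π: X → X/∼ sends 33 ↦ [33], 34 ↦ [34=36], 35 ↦ [35=37], 36 ↦ [34=36], 37 ↦ [35=37].
For each subset V ⊆ X/∼, compute π^{-1}(V) ⊆ X and check whether π^{-1}(V) ∈ τ. V is open in τ_Q iff π^{-1}(V) ∈ τ.
  V = {}: π^{-1}(V) = ∅ ∈ τ ✓.
  V = {[33]}: π^{-1}(V) = {33} ∉ τ ✗.
  V = {[34=36]}: π^{-1}(V) = {34, 36} ∈ τ ✓.
  V = {[33], [34=36]}: π^{-1}(V) = {33, 34, 36} ∉ τ ✗.
  V = {[35=37]}: π^{-1}(V) = {35, 37} ∉ τ ✗.
  V = {[33], [35=37]}: π^{-1}(V) = {33, 35, 37} ∉ τ ✗.
  V = {[34=36], [35=37]}: π^{-1}(V) = {34, 35, 36, 37} ∉ τ ✗.
  V = {[33], [34=36], [35=37]}: π^{-1}(V) = {33, 34, 35, 36, 37} ∈ τ ✓.
Open sets in the quotient: τ_Q = {{}, {[34=36]}, {[33], [34=36], [35=37]}} (3 elements).


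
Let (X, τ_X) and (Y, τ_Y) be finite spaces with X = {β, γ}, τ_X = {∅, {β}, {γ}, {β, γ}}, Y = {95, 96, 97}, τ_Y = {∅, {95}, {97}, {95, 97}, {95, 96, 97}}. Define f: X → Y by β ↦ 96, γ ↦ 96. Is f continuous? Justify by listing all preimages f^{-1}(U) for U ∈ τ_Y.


f IS continuous.

Compute f^{-1}(U) for each U ∈ τ_Y:
  U = ∅: f^{-1}(U) = ∅ ∈ τ_X ✓.
  U = {95}: f^{-1}(U) = ∅ ∈ τ_X ✓.
  U = {97}: f^{-1}(U) = ∅ ∈ τ_X ✓.
  U = {95, 97}: f^{-1}(U) = ∅ ∈ τ_X ✓.
  U = {95, 96, 97}: f^{-1}(U) = {β, γ} ∈ τ_X ✓.
Every preimage lies in τ_X, so f IS continuous.


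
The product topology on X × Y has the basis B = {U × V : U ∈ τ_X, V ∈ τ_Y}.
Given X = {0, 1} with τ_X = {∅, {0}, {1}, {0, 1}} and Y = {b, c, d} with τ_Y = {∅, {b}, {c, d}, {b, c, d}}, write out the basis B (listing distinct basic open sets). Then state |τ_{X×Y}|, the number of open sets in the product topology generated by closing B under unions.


Basis B = {∅ × ∅, {0} × {b}, {1} × {b}, {0, 1} × {b}, {0} × {c, d}, {1} × {c, d}, {0} × {b, c, d}, {1} × {b, c, d}, {0, 1} × {c, d}, {0, 1} × {b, c, d}}; |τ_{X×Y}| = 16.

Enumerate products U × V with U ∈ τ_X, V ∈ τ_Y (deduplicated):
  ∅ × ∅ = {} (∅)
  {0} × {b} = {(0,b)}
  {1} × {b} = {(1,b)}
  {0, 1} × {b} = {(0,b), (1,b)}
  {0} × {c, d} = {(0,c), (0,d)}
  {1} × {c, d} = {(1,c), (1,d)}
  {0} × {b, c, d} = {(0,b), (0,c), (0,d)}
  {1} × {b, c, d} = {(1,b), (1,c), (1,d)}
  {0, 1} × {c, d} = {(0,c), (0,d), (1,c), (1,d)}
  {0, 1} × {b, c, d} = {(0,b), (0,c), (0,d), (1,b), (1,c), (1,d)}
These 10 distinct sets form the basis B.
Close under arbitrary unions to get τ_{X×Y}; counting gives |τ_{X×Y}| = 16.


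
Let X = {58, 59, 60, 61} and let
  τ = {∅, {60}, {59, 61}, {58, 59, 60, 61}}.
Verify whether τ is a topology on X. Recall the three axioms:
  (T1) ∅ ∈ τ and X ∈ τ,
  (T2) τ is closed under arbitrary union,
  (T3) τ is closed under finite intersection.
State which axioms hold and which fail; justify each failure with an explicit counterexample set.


τ is NOT a topology on X.

Axiom (T1): ∅ ∈ τ? Yes; X ∈ τ? Yes.
Axiom (T2/T3): check pairwise unions and intersections of members of τ.
Counterexample for (T2): {60} ∪ {59, 61} = {59, 60, 61} ∉ τ. Therefore τ is NOT a topology.


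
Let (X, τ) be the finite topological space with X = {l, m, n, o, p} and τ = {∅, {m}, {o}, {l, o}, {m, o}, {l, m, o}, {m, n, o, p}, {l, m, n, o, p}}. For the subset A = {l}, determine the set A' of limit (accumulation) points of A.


A' = ∅

For each x ∈ X, list the open sets U ∈ τ with x ∈ U, then check whether U ∩ (A ∖ {x}) ≠ ∅ for every such U.
  x = l: open {l, o} ∋ x has {l, o} ∩ (A ∖ {l}) = ∅, so x is NOT a limit point.
  x = m: open {m} ∋ x has {m} ∩ (A ∖ {m}) = ∅, so x is NOT a limit point.
  x = n: open {m, n, o, p} ∋ x has {m, n, o, p} ∩ (A ∖ {n}) = ∅, so x is NOT a limit point.
  x = o: open {o} ∋ x has {o} ∩ (A ∖ {o}) = ∅, so x is NOT a limit point.
  x = p: open {m, n, o, p} ∋ x has {m, n, o, p} ∩ (A ∖ {p}) = ∅, so x is NOT a limit point.
Collecting: A' = ∅.


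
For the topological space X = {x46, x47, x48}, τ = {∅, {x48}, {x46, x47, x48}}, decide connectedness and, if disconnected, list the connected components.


(X, τ) is connected.

Find clopen sets (U ∈ τ with X ∖ U ∈ τ):
  U = ∅, X ∖ U = {x46, x47, x48} — both open, so U is clopen.
  U = {x46, x47, x48}, X ∖ U = ∅ — both open, so U is clopen.
Only trivial clopens (∅ and X) exist, so (X, τ) is connected.
Compute connected components by grouping points that agree on all clopens:
  component: {x46, x47, x48}


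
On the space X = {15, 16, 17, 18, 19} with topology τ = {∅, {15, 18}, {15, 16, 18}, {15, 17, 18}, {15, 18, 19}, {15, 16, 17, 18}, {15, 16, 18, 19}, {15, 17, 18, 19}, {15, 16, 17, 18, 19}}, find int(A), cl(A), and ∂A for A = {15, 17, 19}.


int(A) = ∅, cl(A) = {15, 16, 17, 18, 19}, ∂A = {15, 16, 17, 18, 19}.

Closed sets in (X, τ) are complements of opens:
  closed(X, τ) = {∅, {16}, {17}, {19}, {16, 17}, {16, 19}, {17, 19}, {16, 17, 19}, {15, 16, 17, 18, 19}}.
int(A) = ⋃ {U ∈ τ : U ⊆ A}. Opens contained in A: ∅.
Taking the union of these: int(A) = ∅.
cl(A) = ⋂ {C closed : A ⊆ C}. Closed sets containing A: {15, 16, 17, 18, 19}.
Intersecting these: cl(A) = {15, 16, 17, 18, 19}.
∂A = cl(A) ∖ int(A) = {15, 16, 17, 18, 19} ∖ ∅ = {15, 16, 17, 18, 19}.


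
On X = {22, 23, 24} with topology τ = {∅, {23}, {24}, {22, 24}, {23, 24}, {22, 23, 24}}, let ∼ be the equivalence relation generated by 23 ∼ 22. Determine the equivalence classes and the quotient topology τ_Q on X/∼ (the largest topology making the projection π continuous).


X/∼ = {[22=23], [24]}; |τ_Q| = 3.

Equivalence classes: [22=23], [24].
Quotient map π: X → X/∼ sends 22 ↦ [22=23], 23 ↦ [22=23], 24 ↦ [24].
For each subset V ⊆ X/∼, compute π^{-1}(V) ⊆ X and check whether π^{-1}(V) ∈ τ. V is open in τ_Q iff π^{-1}(V) ∈ τ.
  V = {}: π^{-1}(V) = ∅ ∈ τ ✓.
  V = {[22=23]}: π^{-1}(V) = {22, 23} ∉ τ ✗.
  V = {[24]}: π^{-1}(V) = {24} ∈ τ ✓.
  V = {[22=23], [24]}: π^{-1}(V) = {22, 23, 24} ∈ τ ✓.
Open sets in the quotient: τ_Q = {{}, {[24]}, {[22=23], [24]}} (3 elements).


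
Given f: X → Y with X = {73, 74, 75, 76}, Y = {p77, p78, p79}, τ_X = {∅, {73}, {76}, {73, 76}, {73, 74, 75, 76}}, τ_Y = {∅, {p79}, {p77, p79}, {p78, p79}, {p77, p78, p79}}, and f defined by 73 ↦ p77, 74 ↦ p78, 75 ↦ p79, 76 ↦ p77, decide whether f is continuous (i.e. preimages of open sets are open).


f is NOT continuous.

Compute f^{-1}(U) for each U ∈ τ_Y:
  U = ∅: f^{-1}(U) = ∅ ∈ τ_X ✓.
  U = {p79}: f^{-1}(U) = {75} ∉ τ_X ✗.
  U = {p77, p79}: f^{-1}(U) = {73, 75, 76} ∉ τ_X ✗.
  U = {p78, p79}: f^{-1}(U) = {74, 75} ∉ τ_X ✗.
  U = {p77, p78, p79}: f^{-1}(U) = {73, 74, 75, 76} ∈ τ_X ✓.
Found U = {p79} with f^{-1}(U) = {75} not in τ_X. Therefore f is NOT continuous.


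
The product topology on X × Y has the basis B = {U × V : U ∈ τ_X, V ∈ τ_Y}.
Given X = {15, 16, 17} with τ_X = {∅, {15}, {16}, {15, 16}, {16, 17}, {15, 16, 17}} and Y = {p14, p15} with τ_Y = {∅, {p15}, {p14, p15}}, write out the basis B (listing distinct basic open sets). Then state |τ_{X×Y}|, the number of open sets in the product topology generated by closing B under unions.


Basis B = {∅ × ∅, {15} × {p15}, {16} × {p15}, {15} × {p14, p15}, {15, 16} × {p15}, {16} × {p14, p15}, {16, 17} × {p15}, {15, 16, 17} × {p15}, {15, 16} × {p14, p15}, {16, 17} × {p14, p15}, {15, 16, 17} × {p14, p15}}; |τ_{X×Y}| = 18.

Enumerate products U × V with U ∈ τ_X, V ∈ τ_Y (deduplicated):
  ∅ × ∅ = {} (∅)
  {15} × {p15} = {(15,p15)}
  {16} × {p15} = {(16,p15)}
  {15} × {p14, p15} = {(15,p14), (15,p15)}
  {15, 16} × {p15} = {(15,p15), (16,p15)}
  {16} × {p14, p15} = {(16,p14), (16,p15)}
  {16, 17} × {p15} = {(16,p15), (17,p15)}
  {15, 16, 17} × {p15} = {(15,p15), (16,p15), (17,p15)}
  {15, 16} × {p14, p15} = {(15,p14), (15,p15), (16,p14), (16,p15)}
  {16, 17} × {p14, p15} = {(16,p14), (16,p15), (17,p14), (17,p15)}
  {15, 16, 17} × {p14, p15} = {(15,p14), (15,p15), (16,p14), (16,p15), (17,p14), (17,p15)}
These 11 distinct sets form the basis B.
Close under arbitrary unions to get τ_{X×Y}; counting gives |τ_{X×Y}| = 18.


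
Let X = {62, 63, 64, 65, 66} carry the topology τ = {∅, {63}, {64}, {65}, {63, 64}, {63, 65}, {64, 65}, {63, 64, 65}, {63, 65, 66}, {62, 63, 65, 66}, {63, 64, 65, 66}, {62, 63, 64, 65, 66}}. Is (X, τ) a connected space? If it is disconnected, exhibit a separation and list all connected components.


(X, τ) is disconnected; components = [{64}, {62, 63, 65, 66}].

Find clopen sets (U ∈ τ with X ∖ U ∈ τ):
  U = ∅, X ∖ U = {62, 63, 64, 65, 66} — both open, so U is clopen.
  U = {64}, X ∖ U = {62, 63, 65, 66} — both open, so U is clopen.
  U = {62, 63, 65, 66}, X ∖ U = {64} — both open, so U is clopen.
  U = {62, 63, 64, 65, 66}, X ∖ U = ∅ — both open, so U is clopen.
Nontrivial clopen(s) exist: e.g. {64}. So (X, τ) is disconnected.
Compute connected components by grouping points that agree on all clopens:
  component: {64}
  component: {62, 63, 65, 66}


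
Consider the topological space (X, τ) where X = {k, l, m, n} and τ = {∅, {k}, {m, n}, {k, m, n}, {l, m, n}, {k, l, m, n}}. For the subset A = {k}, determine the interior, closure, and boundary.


int(A) = {k}, cl(A) = {k}, ∂A = ∅.

Closed sets in (X, τ) are complements of opens:
  closed(X, τ) = {∅, {k}, {l}, {k, l}, {l, m, n}, {k, l, m, n}}.
int(A) = ⋃ {U ∈ τ : U ⊆ A}. Opens contained in A: ∅, {k}.
Taking the union of these: int(A) = {k}.
cl(A) = ⋂ {C closed : A ⊆ C}. Closed sets containing A: {k}, {k, l}, {k, l, m, n}.
Intersecting these: cl(A) = {k}.
∂A = cl(A) ∖ int(A) = {k} ∖ {k} = ∅.


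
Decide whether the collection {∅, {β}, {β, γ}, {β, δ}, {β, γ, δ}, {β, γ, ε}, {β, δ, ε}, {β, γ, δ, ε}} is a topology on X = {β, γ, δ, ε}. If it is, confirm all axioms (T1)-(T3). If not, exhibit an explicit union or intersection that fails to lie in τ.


τ is NOT a topology on X.

Axiom (T1): ∅ ∈ τ? Yes; X ∈ τ? Yes.
Axiom (T2/T3): check pairwise unions and intersections of members of τ.
Counterexample for (T3): {β, γ, ε} ∩ {β, δ, ε} = {β, ε} ∉ τ. Therefore τ is NOT a topology.


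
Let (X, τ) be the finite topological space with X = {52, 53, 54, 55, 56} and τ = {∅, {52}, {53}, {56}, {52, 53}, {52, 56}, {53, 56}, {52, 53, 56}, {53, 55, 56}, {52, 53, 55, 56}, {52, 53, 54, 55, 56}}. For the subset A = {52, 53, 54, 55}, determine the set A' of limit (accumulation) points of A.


A' = {54, 55}

For each x ∈ X, list the open sets U ∈ τ with x ∈ U, then check whether U ∩ (A ∖ {x}) ≠ ∅ for every such U.
  x = 52: open {52} ∋ x has {52} ∩ (A ∖ {52}) = ∅, so x is NOT a limit point.
  x = 53: open {53} ∋ x has {53} ∩ (A ∖ {53}) = ∅, so x is NOT a limit point.
  x = 54: opens ∋ x are {52, 53, 54, 55, 56}; each meets A ∖ {54}, so x IS a limit point.
  x = 55: opens ∋ x are {53, 55, 56}, {52, 53, 55, 56}, {52, 53, 54, 55, 56}; each meets A ∖ {55}, so x IS a limit point.
  x = 56: open {56} ∋ x has {56} ∩ (A ∖ {56}) = ∅, so x is NOT a limit point.
Collecting: A' = {54, 55}.


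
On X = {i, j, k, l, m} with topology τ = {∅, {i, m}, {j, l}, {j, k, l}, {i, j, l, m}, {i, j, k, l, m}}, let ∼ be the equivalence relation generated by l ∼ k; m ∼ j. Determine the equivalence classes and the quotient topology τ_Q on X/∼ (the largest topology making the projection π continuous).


X/∼ = {[i], [j=m], [k=l]}; |τ_Q| = 2.

Equivalence classes: [i], [j=m], [k=l].
Quotient map π: X → X/∼ sends i ↦ [i], j ↦ [j=m], k ↦ [k=l], l ↦ [k=l], m ↦ [j=m].
For each subset V ⊆ X/∼, compute π^{-1}(V) ⊆ X and check whether π^{-1}(V) ∈ τ. V is open in τ_Q iff π^{-1}(V) ∈ τ.
  V = {}: π^{-1}(V) = ∅ ∈ τ ✓.
  V = {[i]}: π^{-1}(V) = {i} ∉ τ ✗.
  V = {[j=m]}: π^{-1}(V) = {j, m} ∉ τ ✗.
  V = {[i], [j=m]}: π^{-1}(V) = {i, j, m} ∉ τ ✗.
  V = {[k=l]}: π^{-1}(V) = {k, l} ∉ τ ✗.
  V = {[i], [k=l]}: π^{-1}(V) = {i, k, l} ∉ τ ✗.
  V = {[j=m], [k=l]}: π^{-1}(V) = {j, k, l, m} ∉ τ ✗.
  V = {[i], [j=m], [k=l]}: π^{-1}(V) = {i, j, k, l, m} ∈ τ ✓.
Open sets in the quotient: τ_Q = {{}, {[i], [j=m], [k=l]}} (2 elements).


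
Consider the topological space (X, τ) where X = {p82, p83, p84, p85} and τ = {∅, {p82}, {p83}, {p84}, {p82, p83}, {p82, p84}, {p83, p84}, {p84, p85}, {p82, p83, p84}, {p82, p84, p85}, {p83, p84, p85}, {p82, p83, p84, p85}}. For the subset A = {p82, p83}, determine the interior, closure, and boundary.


int(A) = {p82, p83}, cl(A) = {p82, p83}, ∂A = ∅.

Closed sets in (X, τ) are complements of opens:
  closed(X, τ) = {∅, {p82}, {p83}, {p85}, {p82, p83}, {p82, p85}, {p83, p85}, {p84, p85}, {p82, p83, p85}, {p82, p84, p85}, {p83, p84, p85}, {p82, p83, p84, p85}}.
int(A) = ⋃ {U ∈ τ : U ⊆ A}. Opens contained in A: ∅, {p82}, {p83}, {p82, p83}.
Taking the union of these: int(A) = {p82, p83}.
cl(A) = ⋂ {C closed : A ⊆ C}. Closed sets containing A: {p82, p83}, {p82, p83, p85}, {p82, p83, p84, p85}.
Intersecting these: cl(A) = {p82, p83}.
∂A = cl(A) ∖ int(A) = {p82, p83} ∖ {p82, p83} = ∅.


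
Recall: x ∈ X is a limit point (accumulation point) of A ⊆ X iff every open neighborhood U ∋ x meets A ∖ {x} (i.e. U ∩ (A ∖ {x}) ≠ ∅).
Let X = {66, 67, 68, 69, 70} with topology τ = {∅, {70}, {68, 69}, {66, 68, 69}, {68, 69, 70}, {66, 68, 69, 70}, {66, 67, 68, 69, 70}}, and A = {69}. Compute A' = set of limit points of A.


A' = {66, 67, 68}

For each x ∈ X, list the open sets U ∈ τ with x ∈ U, then check whether U ∩ (A ∖ {x}) ≠ ∅ for every such U.
  x = 66: opens ∋ x are {66, 68, 69}, {66, 68, 69, 70}, {66, 67, 68, 69, 70}; each meets A ∖ {66}, so x IS a limit point.
  x = 67: opens ∋ x are {66, 67, 68, 69, 70}; each meets A ∖ {67}, so x IS a limit point.
  x = 68: opens ∋ x are {68, 69}, {66, 68, 69}, {68, 69, 70}, {66, 68, 69, 70}, {66, 67, 68, 69, 70}; each meets A ∖ {68}, so x IS a limit point.
  x = 69: open {68, 69} ∋ x has {68, 69} ∩ (A ∖ {69}) = ∅, so x is NOT a limit point.
  x = 70: open {70} ∋ x has {70} ∩ (A ∖ {70}) = ∅, so x is NOT a limit point.
Collecting: A' = {66, 67, 68}.


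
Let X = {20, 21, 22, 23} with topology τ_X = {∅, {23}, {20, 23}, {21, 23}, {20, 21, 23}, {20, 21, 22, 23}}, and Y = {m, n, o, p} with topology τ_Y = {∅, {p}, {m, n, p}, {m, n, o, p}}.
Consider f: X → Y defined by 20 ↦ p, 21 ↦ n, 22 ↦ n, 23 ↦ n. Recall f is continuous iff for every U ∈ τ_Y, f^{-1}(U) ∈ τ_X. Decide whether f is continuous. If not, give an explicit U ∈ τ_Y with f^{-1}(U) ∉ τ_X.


f is NOT continuous.

Compute f^{-1}(U) for each U ∈ τ_Y:
  U = ∅: f^{-1}(U) = ∅ ∈ τ_X ✓.
  U = {p}: f^{-1}(U) = {20} ∉ τ_X ✗.
  U = {m, n, p}: f^{-1}(U) = {20, 21, 22, 23} ∈ τ_X ✓.
  U = {m, n, o, p}: f^{-1}(U) = {20, 21, 22, 23} ∈ τ_X ✓.
Found U = {p} with f^{-1}(U) = {20} not in τ_X. Therefore f is NOT continuous.


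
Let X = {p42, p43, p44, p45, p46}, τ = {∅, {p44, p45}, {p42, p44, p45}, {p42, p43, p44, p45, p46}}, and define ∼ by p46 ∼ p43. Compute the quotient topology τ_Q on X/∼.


X/∼ = {[p42], [p43=p46], [p44], [p45]}; |τ_Q| = 4.

Equivalence classes: [p42], [p43=p46], [p44], [p45].
Quotient map π: X → X/∼ sends p42 ↦ [p42], p43 ↦ [p43=p46], p44 ↦ [p44], p45 ↦ [p45], p46 ↦ [p43=p46].
For each subset V ⊆ X/∼, compute π^{-1}(V) ⊆ X and check whether π^{-1}(V) ∈ τ. V is open in τ_Q iff π^{-1}(V) ∈ τ.
  V = {}: π^{-1}(V) = ∅ ∈ τ ✓.
  V = {[p42]}: π^{-1}(V) = {p42} ∉ τ ✗.
  V = {[p43=p46]}: π^{-1}(V) = {p43, p46} ∉ τ ✗.
  V = {[p42], [p43=p46]}: π^{-1}(V) = {p42, p43, p46} ∉ τ ✗.
  V = {[p44]}: π^{-1}(V) = {p44} ∉ τ ✗.
  V = {[p42], [p44]}: π^{-1}(V) = {p42, p44} ∉ τ ✗.
  V = {[p43=p46], [p44]}: π^{-1}(V) = {p43, p44, p46} ∉ τ ✗.
  V = {[p42], [p43=p46], [p44]}: π^{-1}(V) = {p42, p43, p44, p46} ∉ τ ✗.
  V = {[p45]}: π^{-1}(V) = {p45} ∉ τ ✗.
  V = {[p42], [p45]}: π^{-1}(V) = {p42, p45} ∉ τ ✗.
  V = {[p43=p46], [p45]}: π^{-1}(V) = {p43, p45, p46} ∉ τ ✗.
  V = {[p42], [p43=p46], [p45]}: π^{-1}(V) = {p42, p43, p45, p46} ∉ τ ✗.
  V = {[p44], [p45]}: π^{-1}(V) = {p44, p45} ∈ τ ✓.
  V = {[p42], [p44], [p45]}: π^{-1}(V) = {p42, p44, p45} ∈ τ ✓.
  V = {[p43=p46], [p44], [p45]}: π^{-1}(V) = {p43, p44, p45, p46} ∉ τ ✗.
  V = {[p42], [p43=p46], [p44], [p45]}: π^{-1}(V) = {p42, p43, p44, p45, p46} ∈ τ ✓.
Open sets in the quotient: τ_Q = {{}, {[p44], [p45]}, {[p42], [p44], [p45]}, {[p42], [p43=p46], [p44], [p45]}} (4 elements).


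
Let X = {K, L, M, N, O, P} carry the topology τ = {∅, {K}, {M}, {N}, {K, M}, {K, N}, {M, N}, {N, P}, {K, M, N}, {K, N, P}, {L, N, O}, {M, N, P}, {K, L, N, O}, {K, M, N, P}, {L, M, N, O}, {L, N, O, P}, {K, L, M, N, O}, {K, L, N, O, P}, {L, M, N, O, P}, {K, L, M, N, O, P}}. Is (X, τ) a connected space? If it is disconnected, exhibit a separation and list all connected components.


(X, τ) is disconnected; components = [{K}, {M}, {L, N, O, P}].

Find clopen sets (U ∈ τ with X ∖ U ∈ τ):
  U = ∅, X ∖ U = {K, L, M, N, O, P} — both open, so U is clopen.
  U = {K}, X ∖ U = {L, M, N, O, P} — both open, so U is clopen.
  U = {M}, X ∖ U = {K, L, N, O, P} — both open, so U is clopen.
  U = {K, M}, X ∖ U = {L, N, O, P} — both open, so U is clopen.
  U = {L, N, O, P}, X ∖ U = {K, M} — both open, so U is clopen.
  U = {K, L, N, O, P}, X ∖ U = {M} — both open, so U is clopen.
  U = {L, M, N, O, P}, X ∖ U = {K} — both open, so U is clopen.
  U = {K, L, M, N, O, P}, X ∖ U = ∅ — both open, so U is clopen.
Nontrivial clopen(s) exist: e.g. {M}. So (X, τ) is disconnected.
Compute connected components by grouping points that agree on all clopens:
  component: {K}
  component: {M}
  component: {L, N, O, P}


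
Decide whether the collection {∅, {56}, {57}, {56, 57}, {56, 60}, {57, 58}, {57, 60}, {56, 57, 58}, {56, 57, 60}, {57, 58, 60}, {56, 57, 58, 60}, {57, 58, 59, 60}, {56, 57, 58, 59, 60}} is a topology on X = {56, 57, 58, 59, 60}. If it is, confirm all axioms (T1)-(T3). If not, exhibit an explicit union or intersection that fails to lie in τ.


τ is NOT a topology on X.

Axiom (T1): ∅ ∈ τ? Yes; X ∈ τ? Yes.
Axiom (T2/T3): check pairwise unions and intersections of members of τ.
Counterexample for (T3): {56, 60} ∩ {57, 60} = {60} ∉ τ. Therefore τ is NOT a topology.


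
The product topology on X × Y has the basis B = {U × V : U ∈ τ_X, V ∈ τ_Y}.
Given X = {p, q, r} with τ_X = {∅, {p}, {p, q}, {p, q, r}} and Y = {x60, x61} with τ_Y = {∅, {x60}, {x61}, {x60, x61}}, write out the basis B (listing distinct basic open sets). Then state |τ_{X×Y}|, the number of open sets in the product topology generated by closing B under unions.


Basis B = {∅ × ∅, {p} × {x60}, {p} × {x61}, {p} × {x60, x61}, {p, q} × {x60}, {p, q} × {x61}, {p, q, r} × {x60}, {p, q, r} × {x61}, {p, q} × {x60, x61}, {p, q, r} × {x60, x61}}; |τ_{X×Y}| = 16.

Enumerate products U × V with U ∈ τ_X, V ∈ τ_Y (deduplicated):
  ∅ × ∅ = {} (∅)
  {p} × {x60} = {(p,x60)}
  {p} × {x61} = {(p,x61)}
  {p} × {x60, x61} = {(p,x60), (p,x61)}
  {p, q} × {x60} = {(p,x60), (q,x60)}
  {p, q} × {x61} = {(p,x61), (q,x61)}
  {p, q, r} × {x60} = {(p,x60), (q,x60), (r,x60)}
  {p, q, r} × {x61} = {(p,x61), (q,x61), (r,x61)}
  {p, q} × {x60, x61} = {(p,x60), (p,x61), (q,x60), (q,x61)}
  {p, q, r} × {x60, x61} = {(p,x60), (p,x61), (q,x60), (q,x61), (r,x60), (r,x61)}
These 10 distinct sets form the basis B.
Close under arbitrary unions to get τ_{X×Y}; counting gives |τ_{X×Y}| = 16.


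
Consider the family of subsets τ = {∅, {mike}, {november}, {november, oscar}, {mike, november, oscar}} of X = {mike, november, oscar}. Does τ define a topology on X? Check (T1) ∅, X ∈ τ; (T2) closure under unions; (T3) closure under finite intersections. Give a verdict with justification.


τ is NOT a topology on X.

Axiom (T1): ∅ ∈ τ? Yes; X ∈ τ? Yes.
Axiom (T2/T3): check pairwise unions and intersections of members of τ.
Counterexample for (T2): {mike} ∪ {november} = {mike, november} ∉ τ. Therefore τ is NOT a topology.


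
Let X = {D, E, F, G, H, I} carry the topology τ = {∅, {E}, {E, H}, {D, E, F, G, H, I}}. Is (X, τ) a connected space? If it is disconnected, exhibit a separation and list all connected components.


(X, τ) is connected.

Find clopen sets (U ∈ τ with X ∖ U ∈ τ):
  U = ∅, X ∖ U = {D, E, F, G, H, I} — both open, so U is clopen.
  U = {D, E, F, G, H, I}, X ∖ U = ∅ — both open, so U is clopen.
Only trivial clopens (∅ and X) exist, so (X, τ) is connected.
Compute connected components by grouping points that agree on all clopens:
  component: {D, E, F, G, H, I}


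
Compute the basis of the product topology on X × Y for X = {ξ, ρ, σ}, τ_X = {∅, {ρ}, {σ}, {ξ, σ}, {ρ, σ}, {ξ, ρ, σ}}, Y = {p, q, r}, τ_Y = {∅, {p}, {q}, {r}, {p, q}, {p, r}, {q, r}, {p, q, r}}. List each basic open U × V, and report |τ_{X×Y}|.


Basis B = {∅ × ∅, {ρ} × {p}, {ρ} × {q}, {ρ} × {r}, {σ} × {p}, {σ} × {q}, {σ} × {r}, {ξ, σ} × {p}, {ξ, σ} × {q}, {ξ, σ} × {r}, {ρ} × {p, q}, {ρ} × {p, r}, {ρ, σ} × {p}, {ρ} × {q, r}, {ρ, σ} × {q}, {ρ, σ} × {r}, {σ} × {p, q}, {σ} × {p, r}, {σ} × {q, r}, {ξ, ρ, σ} × {p}, {ξ, ρ, σ} × {q}, {ξ, ρ, σ} × {r}, {ρ} × {p, q, r}, {σ} × {p, q, r}, {ξ, σ} × {p, q}, {ξ, σ} × {p, r}, {ξ, σ} × {q, r}, {ρ, σ} × {p, q}, {ρ, σ} × {p, r}, {ρ, σ} × {q, r}, {ξ, σ} × {p, q, r}, {ξ, ρ, σ} × {p, q}, {ξ, ρ, σ} × {p, r}, {ξ, ρ, σ} × {q, r}, {ρ, σ} × {p, q, r}, {ξ, ρ, σ} × {p, q, r}}; |τ_{X×Y}| = 216.

Enumerate products U × V with U ∈ τ_X, V ∈ τ_Y (deduplicated):
  ∅ × ∅ = {} (∅)
  {ρ} × {p} = {(ρ,p)}
  {ρ} × {q} = {(ρ,q)}
  {ρ} × {r} = {(ρ,r)}
  {σ} × {p} = {(σ,p)}
  {σ} × {q} = {(σ,q)}
  {σ} × {r} = {(σ,r)}
  {ξ, σ} × {p} = {(ξ,p), (σ,p)}
  {ξ, σ} × {q} = {(ξ,q), (σ,q)}
  {ξ, σ} × {r} = {(ξ,r), (σ,r)}
  {ρ} × {p, q} = {(ρ,p), (ρ,q)}
  {ρ} × {p, r} = {(ρ,p), (ρ,r)}
  {ρ, σ} × {p} = {(ρ,p), (σ,p)}
  {ρ} × {q, r} = {(ρ,q), (ρ,r)}
  {ρ, σ} × {q} = {(ρ,q), (σ,q)}
  {ρ, σ} × {r} = {(ρ,r), (σ,r)}
  {σ} × {p, q} = {(σ,p), (σ,q)}
  {σ} × {p, r} = {(σ,p), (σ,r)}
  {σ} × {q, r} = {(σ,q), (σ,r)}
  {ξ, ρ, σ} × {p} = {(ξ,p), (ρ,p), (σ,p)}
  {ξ, ρ, σ} × {q} = {(ξ,q), (ρ,q), (σ,q)}
  {ξ, ρ, σ} × {r} = {(ξ,r), (ρ,r), (σ,r)}
  {ρ} × {p, q, r} = {(ρ,p), (ρ,q), (ρ,r)}
  {σ} × {p, q, r} = {(σ,p), (σ,q), (σ,r)}
  {ξ, σ} × {p, q} = {(ξ,p), (ξ,q), (σ,p), (σ,q)}
  {ξ, σ} × {p, r} = {(ξ,p), (ξ,r), (σ,p), (σ,r)}
  {ξ, σ} × {q, r} = {(ξ,q), (ξ,r), (σ,q), (σ,r)}
  {ρ, σ} × {p, q} = {(ρ,p), (ρ,q), (σ,p), (σ,q)}
  {ρ, σ} × {p, r} = {(ρ,p), (ρ,r), (σ,p), (σ,r)}
  {ρ, σ} × {q, r} = {(ρ,q), (ρ,r), (σ,q), (σ,r)}
  {ξ, σ} × {p, q, r} = {(ξ,p), (ξ,q), (ξ,r), (σ,p), (σ,q), (σ,r)}
  {ξ, ρ, σ} × {p, q} = {(ξ,p), (ξ,q), (ρ,p), (ρ,q), (σ,p), (σ,q)}
  {ξ, ρ, σ} × {p, r} = {(ξ,p), (ξ,r), (ρ,p), (ρ,r), (σ,p), (σ,r)}
  {ξ, ρ, σ} × {q, r} = {(ξ,q), (ξ,r), (ρ,q), (ρ,r), (σ,q), (σ,r)}
  {ρ, σ} × {p, q, r} = {(ρ,p), (ρ,q), (ρ,r), (σ,p), (σ,q), (σ,r)}
  {ξ, ρ, σ} × {p, q, r} = {(ξ,p), (ξ,q), (ξ,r), (ρ,p), (ρ,q), (ρ,r), (σ,p), (σ,q), (σ,r)}
These 36 distinct sets form the basis B.
Close under arbitrary unions to get τ_{X×Y}; counting gives |τ_{X×Y}| = 216.


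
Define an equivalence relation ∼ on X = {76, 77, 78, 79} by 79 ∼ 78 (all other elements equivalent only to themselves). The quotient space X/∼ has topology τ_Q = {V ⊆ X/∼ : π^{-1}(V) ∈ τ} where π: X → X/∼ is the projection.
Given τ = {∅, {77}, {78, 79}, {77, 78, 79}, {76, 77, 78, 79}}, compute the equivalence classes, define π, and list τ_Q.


X/∼ = {[76], [77], [78=79]}; |τ_Q| = 5.

Equivalence classes: [76], [77], [78=79].
Quotient map π: X → X/∼ sends 76 ↦ [76], 77 ↦ [77], 78 ↦ [78=79], 79 ↦ [78=79].
For each subset V ⊆ X/∼, compute π^{-1}(V) ⊆ X and check whether π^{-1}(V) ∈ τ. V is open in τ_Q iff π^{-1}(V) ∈ τ.
  V = {}: π^{-1}(V) = ∅ ∈ τ ✓.
  V = {[76]}: π^{-1}(V) = {76} ∉ τ ✗.
  V = {[77]}: π^{-1}(V) = {77} ∈ τ ✓.
  V = {[76], [77]}: π^{-1}(V) = {76, 77} ∉ τ ✗.
  V = {[78=79]}: π^{-1}(V) = {78, 79} ∈ τ ✓.
  V = {[76], [78=79]}: π^{-1}(V) = {76, 78, 79} ∉ τ ✗.
  V = {[77], [78=79]}: π^{-1}(V) = {77, 78, 79} ∈ τ ✓.
  V = {[76], [77], [78=79]}: π^{-1}(V) = {76, 77, 78, 79} ∈ τ ✓.
Open sets in the quotient: τ_Q = {{}, {[77]}, {[78=79]}, {[77], [78=79]}, {[76], [77], [78=79]}} (5 elements).


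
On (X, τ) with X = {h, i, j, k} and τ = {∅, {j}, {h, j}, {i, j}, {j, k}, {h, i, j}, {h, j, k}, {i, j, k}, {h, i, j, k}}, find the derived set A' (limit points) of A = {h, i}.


A' = ∅

For each x ∈ X, list the open sets U ∈ τ with x ∈ U, then check whether U ∩ (A ∖ {x}) ≠ ∅ for every such U.
  x = h: open {h, j} ∋ x has {h, j} ∩ (A ∖ {h}) = ∅, so x is NOT a limit point.
  x = i: open {i, j} ∋ x has {i, j} ∩ (A ∖ {i}) = ∅, so x is NOT a limit point.
  x = j: open {j} ∋ x has {j} ∩ (A ∖ {j}) = ∅, so x is NOT a limit point.
  x = k: open {j, k} ∋ x has {j, k} ∩ (A ∖ {k}) = ∅, so x is NOT a limit point.
Collecting: A' = ∅.


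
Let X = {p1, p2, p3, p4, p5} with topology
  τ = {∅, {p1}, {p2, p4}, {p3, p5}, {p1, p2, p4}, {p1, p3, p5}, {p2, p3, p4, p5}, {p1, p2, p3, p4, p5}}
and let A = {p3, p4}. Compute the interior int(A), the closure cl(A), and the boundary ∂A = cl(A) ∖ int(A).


int(A) = ∅, cl(A) = {p2, p3, p4, p5}, ∂A = {p2, p3, p4, p5}.

Closed sets in (X, τ) are complements of opens:
  closed(X, τ) = {∅, {p1}, {p2, p4}, {p3, p5}, {p1, p2, p4}, {p1, p3, p5}, {p2, p3, p4, p5}, {p1, p2, p3, p4, p5}}.
int(A) = ⋃ {U ∈ τ : U ⊆ A}. Opens contained in A: ∅.
Taking the union of these: int(A) = ∅.
cl(A) = ⋂ {C closed : A ⊆ C}. Closed sets containing A: {p2, p3, p4, p5}, {p1, p2, p3, p4, p5}.
Intersecting these: cl(A) = {p2, p3, p4, p5}.
∂A = cl(A) ∖ int(A) = {p2, p3, p4, p5} ∖ ∅ = {p2, p3, p4, p5}.


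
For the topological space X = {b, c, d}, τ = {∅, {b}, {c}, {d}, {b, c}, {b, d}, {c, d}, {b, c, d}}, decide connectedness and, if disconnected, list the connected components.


(X, τ) is disconnected; components = [{b}, {c}, {d}].

Find clopen sets (U ∈ τ with X ∖ U ∈ τ):
  U = ∅, X ∖ U = {b, c, d} — both open, so U is clopen.
  U = {b}, X ∖ U = {c, d} — both open, so U is clopen.
  U = {c}, X ∖ U = {b, d} — both open, so U is clopen.
  U = {d}, X ∖ U = {b, c} — both open, so U is clopen.
  U = {b, c}, X ∖ U = {d} — both open, so U is clopen.
  U = {b, d}, X ∖ U = {c} — both open, so U is clopen.
  U = {c, d}, X ∖ U = {b} — both open, so U is clopen.
  U = {b, c, d}, X ∖ U = ∅ — both open, so U is clopen.
Nontrivial clopen(s) exist: e.g. {c}. So (X, τ) is disconnected.
Compute connected components by grouping points that agree on all clopens:
  component: {b}
  component: {c}
  component: {d}


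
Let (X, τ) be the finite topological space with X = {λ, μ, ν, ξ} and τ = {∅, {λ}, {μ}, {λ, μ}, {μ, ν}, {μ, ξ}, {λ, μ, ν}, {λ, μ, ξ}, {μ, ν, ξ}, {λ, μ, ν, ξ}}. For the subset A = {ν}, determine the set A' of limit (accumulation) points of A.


A' = ∅

For each x ∈ X, list the open sets U ∈ τ with x ∈ U, then check whether U ∩ (A ∖ {x}) ≠ ∅ for every such U.
  x = λ: open {λ} ∋ x has {λ} ∩ (A ∖ {λ}) = ∅, so x is NOT a limit point.
  x = μ: open {μ} ∋ x has {μ} ∩ (A ∖ {μ}) = ∅, so x is NOT a limit point.
  x = ν: open {μ, ν} ∋ x has {μ, ν} ∩ (A ∖ {ν}) = ∅, so x is NOT a limit point.
  x = ξ: open {μ, ξ} ∋ x has {μ, ξ} ∩ (A ∖ {ξ}) = ∅, so x is NOT a limit point.
Collecting: A' = ∅.


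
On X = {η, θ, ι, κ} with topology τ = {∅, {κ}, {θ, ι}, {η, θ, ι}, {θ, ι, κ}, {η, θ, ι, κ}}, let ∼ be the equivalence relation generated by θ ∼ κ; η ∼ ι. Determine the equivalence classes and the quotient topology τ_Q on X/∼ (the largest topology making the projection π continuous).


X/∼ = {[η=ι], [θ=κ]}; |τ_Q| = 2.

Equivalence classes: [η=ι], [θ=κ].
Quotient map π: X → X/∼ sends η ↦ [η=ι], θ ↦ [θ=κ], ι ↦ [η=ι], κ ↦ [θ=κ].
For each subset V ⊆ X/∼, compute π^{-1}(V) ⊆ X and check whether π^{-1}(V) ∈ τ. V is open in τ_Q iff π^{-1}(V) ∈ τ.
  V = {}: π^{-1}(V) = ∅ ∈ τ ✓.
  V = {[η=ι]}: π^{-1}(V) = {η, ι} ∉ τ ✗.
  V = {[θ=κ]}: π^{-1}(V) = {θ, κ} ∉ τ ✗.
  V = {[η=ι], [θ=κ]}: π^{-1}(V) = {η, θ, ι, κ} ∈ τ ✓.
Open sets in the quotient: τ_Q = {{}, {[η=ι], [θ=κ]}} (2 elements).


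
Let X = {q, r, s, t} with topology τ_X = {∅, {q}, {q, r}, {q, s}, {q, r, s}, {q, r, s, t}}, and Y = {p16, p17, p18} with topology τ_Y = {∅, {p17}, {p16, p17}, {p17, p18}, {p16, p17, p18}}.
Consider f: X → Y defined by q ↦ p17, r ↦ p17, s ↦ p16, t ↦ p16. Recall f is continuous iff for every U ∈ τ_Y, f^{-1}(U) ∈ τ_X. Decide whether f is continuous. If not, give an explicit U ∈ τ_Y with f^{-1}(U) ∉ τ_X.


f IS continuous.

Compute f^{-1}(U) for each U ∈ τ_Y:
  U = ∅: f^{-1}(U) = ∅ ∈ τ_X ✓.
  U = {p17}: f^{-1}(U) = {q, r} ∈ τ_X ✓.
  U = {p16, p17}: f^{-1}(U) = {q, r, s, t} ∈ τ_X ✓.
  U = {p17, p18}: f^{-1}(U) = {q, r} ∈ τ_X ✓.
  U = {p16, p17, p18}: f^{-1}(U) = {q, r, s, t} ∈ τ_X ✓.
Every preimage lies in τ_X, so f IS continuous.


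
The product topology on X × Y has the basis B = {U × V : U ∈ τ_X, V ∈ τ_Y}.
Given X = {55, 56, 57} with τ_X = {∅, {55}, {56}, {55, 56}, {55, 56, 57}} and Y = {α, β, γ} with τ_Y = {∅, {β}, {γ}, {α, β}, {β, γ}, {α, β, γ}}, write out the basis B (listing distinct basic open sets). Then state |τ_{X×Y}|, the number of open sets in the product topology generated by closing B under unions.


Basis B = {∅ × ∅, {55} × {β}, {55} × {γ}, {56} × {β}, {56} × {γ}, {55} × {α, β}, {55} × {β, γ}, {55, 56} × {β}, {55, 56} × {γ}, {56} × {α, β}, {56} × {β, γ}, {55} × {α, β, γ}, {55, 56, 57} × {β}, {55, 56, 57} × {γ}, {56} × {α, β, γ}, {55, 56} × {α, β}, {55, 56} × {β, γ}, {55, 56} × {α, β, γ}, {55, 56, 57} × {α, β}, {55, 56, 57} × {β, γ}, {55, 56, 57} × {α, β, γ}}; |τ_{X×Y}| = 70.

Enumerate products U × V with U ∈ τ_X, V ∈ τ_Y (deduplicated):
  ∅ × ∅ = {} (∅)
  {55} × {β} = {(55,β)}
  {55} × {γ} = {(55,γ)}
  {56} × {β} = {(56,β)}
  {56} × {γ} = {(56,γ)}
  {55} × {α, β} = {(55,α), (55,β)}
  {55} × {β, γ} = {(55,β), (55,γ)}
  {55, 56} × {β} = {(55,β), (56,β)}
  {55, 56} × {γ} = {(55,γ), (56,γ)}
  {56} × {α, β} = {(56,α), (56,β)}
  {56} × {β, γ} = {(56,β), (56,γ)}
  {55} × {α, β, γ} = {(55,α), (55,β), (55,γ)}
  {55, 56, 57} × {β} = {(55,β), (56,β), (57,β)}
  {55, 56, 57} × {γ} = {(55,γ), (56,γ), (57,γ)}
  {56} × {α, β, γ} = {(56,α), (56,β), (56,γ)}
  {55, 56} × {α, β} = {(55,α), (55,β), (56,α), (56,β)}
  {55, 56} × {β, γ} = {(55,β), (55,γ), (56,β), (56,γ)}
  {55, 56} × {α, β, γ} = {(55,α), (55,β), (55,γ), (56,α), (56,β), (56,γ)}
  {55, 56, 57} × {α, β} = {(55,α), (55,β), (56,α), (56,β), (57,α), (57,β)}
  {55, 56, 57} × {β, γ} = {(55,β), (55,γ), (56,β), (56,γ), (57,β), (57,γ)}
  {55, 56, 57} × {α, β, γ} = {(55,α), (55,β), (55,γ), (56,α), (56,β), (56,γ), (57,α), (57,β), (57,γ)}
These 21 distinct sets form the basis B.
Close under arbitrary unions to get τ_{X×Y}; counting gives |τ_{X×Y}| = 70.


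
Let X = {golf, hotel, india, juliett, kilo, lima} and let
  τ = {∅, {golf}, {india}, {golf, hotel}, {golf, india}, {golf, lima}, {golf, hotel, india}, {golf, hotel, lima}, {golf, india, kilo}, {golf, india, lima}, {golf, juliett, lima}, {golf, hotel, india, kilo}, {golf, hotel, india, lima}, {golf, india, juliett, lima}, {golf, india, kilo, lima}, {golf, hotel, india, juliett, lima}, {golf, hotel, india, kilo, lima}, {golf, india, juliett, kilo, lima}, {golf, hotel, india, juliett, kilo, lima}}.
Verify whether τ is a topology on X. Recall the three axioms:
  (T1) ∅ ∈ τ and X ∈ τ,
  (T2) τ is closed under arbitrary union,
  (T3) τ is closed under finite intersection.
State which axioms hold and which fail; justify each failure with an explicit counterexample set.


τ is NOT a topology on X.

Axiom (T1): ∅ ∈ τ? Yes; X ∈ τ? Yes.
Axiom (T2/T3): check pairwise unions and intersections of members of τ.
Counterexample for (T2): {golf, hotel} ∪ {golf, juliett, lima} = {golf, hotel, juliett, lima} ∉ τ. Therefore τ is NOT a topology.


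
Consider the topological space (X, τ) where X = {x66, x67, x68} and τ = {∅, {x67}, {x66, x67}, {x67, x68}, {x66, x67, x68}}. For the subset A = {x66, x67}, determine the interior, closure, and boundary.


int(A) = {x66, x67}, cl(A) = {x66, x67, x68}, ∂A = {x68}.

Closed sets in (X, τ) are complements of opens:
  closed(X, τ) = {∅, {x66}, {x68}, {x66, x68}, {x66, x67, x68}}.
int(A) = ⋃ {U ∈ τ : U ⊆ A}. Opens contained in A: ∅, {x67}, {x66, x67}.
Taking the union of these: int(A) = {x66, x67}.
cl(A) = ⋂ {C closed : A ⊆ C}. Closed sets containing A: {x66, x67, x68}.
Intersecting these: cl(A) = {x66, x67, x68}.
∂A = cl(A) ∖ int(A) = {x66, x67, x68} ∖ {x66, x67} = {x68}.


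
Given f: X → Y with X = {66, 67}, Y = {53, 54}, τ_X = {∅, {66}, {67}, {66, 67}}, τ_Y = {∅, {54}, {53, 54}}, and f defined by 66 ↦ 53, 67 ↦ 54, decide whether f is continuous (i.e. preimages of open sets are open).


f IS continuous.

Compute f^{-1}(U) for each U ∈ τ_Y:
  U = ∅: f^{-1}(U) = ∅ ∈ τ_X ✓.
  U = {54}: f^{-1}(U) = {67} ∈ τ_X ✓.
  U = {53, 54}: f^{-1}(U) = {66, 67} ∈ τ_X ✓.
Every preimage lies in τ_X, so f IS continuous.


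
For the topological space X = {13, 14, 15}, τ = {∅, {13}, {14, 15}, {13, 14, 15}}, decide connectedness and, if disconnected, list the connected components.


(X, τ) is disconnected; components = [{13}, {14, 15}].

Find clopen sets (U ∈ τ with X ∖ U ∈ τ):
  U = ∅, X ∖ U = {13, 14, 15} — both open, so U is clopen.
  U = {13}, X ∖ U = {14, 15} — both open, so U is clopen.
  U = {14, 15}, X ∖ U = {13} — both open, so U is clopen.
  U = {13, 14, 15}, X ∖ U = ∅ — both open, so U is clopen.
Nontrivial clopen(s) exist: e.g. {14, 15}. So (X, τ) is disconnected.
Compute connected components by grouping points that agree on all clopens:
  component: {13}
  component: {14, 15}


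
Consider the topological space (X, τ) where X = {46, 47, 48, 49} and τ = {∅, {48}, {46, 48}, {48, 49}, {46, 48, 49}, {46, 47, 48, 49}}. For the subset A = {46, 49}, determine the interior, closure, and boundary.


int(A) = ∅, cl(A) = {46, 47, 49}, ∂A = {46, 47, 49}.

Closed sets in (X, τ) are complements of opens:
  closed(X, τ) = {∅, {47}, {46, 47}, {47, 49}, {46, 47, 49}, {46, 47, 48, 49}}.
int(A) = ⋃ {U ∈ τ : U ⊆ A}. Opens contained in A: ∅.
Taking the union of these: int(A) = ∅.
cl(A) = ⋂ {C closed : A ⊆ C}. Closed sets containing A: {46, 47, 49}, {46, 47, 48, 49}.
Intersecting these: cl(A) = {46, 47, 49}.
∂A = cl(A) ∖ int(A) = {46, 47, 49} ∖ ∅ = {46, 47, 49}.


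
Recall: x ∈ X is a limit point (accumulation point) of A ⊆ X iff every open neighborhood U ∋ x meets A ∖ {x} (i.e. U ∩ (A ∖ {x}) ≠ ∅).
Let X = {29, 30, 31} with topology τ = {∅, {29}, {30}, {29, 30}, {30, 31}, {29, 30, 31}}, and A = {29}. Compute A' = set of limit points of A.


A' = ∅

For each x ∈ X, list the open sets U ∈ τ with x ∈ U, then check whether U ∩ (A ∖ {x}) ≠ ∅ for every such U.
  x = 29: open {29} ∋ x has {29} ∩ (A ∖ {29}) = ∅, so x is NOT a limit point.
  x = 30: open {30} ∋ x has {30} ∩ (A ∖ {30}) = ∅, so x is NOT a limit point.
  x = 31: open {30, 31} ∋ x has {30, 31} ∩ (A ∖ {31}) = ∅, so x is NOT a limit point.
Collecting: A' = ∅.


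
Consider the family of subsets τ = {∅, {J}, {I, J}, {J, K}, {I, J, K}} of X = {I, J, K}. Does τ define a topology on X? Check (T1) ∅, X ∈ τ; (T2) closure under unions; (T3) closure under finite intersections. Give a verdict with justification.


τ IS a topology on X.

Axiom (T1): ∅ ∈ τ? Yes; X ∈ τ? Yes.
Axiom (T2/T3): check pairwise unions and intersections of members of τ.
All pairwise intersections and unions checked — each lies in τ. Therefore τ satisfies (T1), (T2), (T3): it IS a topology on X.


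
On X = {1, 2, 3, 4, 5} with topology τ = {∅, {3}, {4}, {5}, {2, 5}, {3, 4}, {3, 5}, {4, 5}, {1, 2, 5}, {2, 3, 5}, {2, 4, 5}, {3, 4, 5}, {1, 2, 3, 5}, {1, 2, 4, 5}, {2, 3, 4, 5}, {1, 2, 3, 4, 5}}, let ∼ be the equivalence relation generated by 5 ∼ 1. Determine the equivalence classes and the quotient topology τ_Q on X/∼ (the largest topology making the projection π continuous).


X/∼ = {[1=5], [2], [3], [4]}; |τ_Q| = 8.

Equivalence classes: [1=5], [2], [3], [4].
Quotient map π: X → X/∼ sends 1 ↦ [1=5], 2 ↦ [2], 3 ↦ [3], 4 ↦ [4], 5 ↦ [1=5].
For each subset V ⊆ X/∼, compute π^{-1}(V) ⊆ X and check whether π^{-1}(V) ∈ τ. V is open in τ_Q iff π^{-1}(V) ∈ τ.
  V = {}: π^{-1}(V) = ∅ ∈ τ ✓.
  V = {[1=5]}: π^{-1}(V) = {1, 5} ∉ τ ✗.
  V = {[2]}: π^{-1}(V) = {2} ∉ τ ✗.
  V = {[1=5], [2]}: π^{-1}(V) = {1, 2, 5} ∈ τ ✓.
  V = {[3]}: π^{-1}(V) = {3} ∈ τ ✓.
  V = {[1=5], [3]}: π^{-1}(V) = {1, 3, 5} ∉ τ ✗.
  V = {[2], [3]}: π^{-1}(V) = {2, 3} ∉ τ ✗.
  V = {[1=5], [2], [3]}: π^{-1}(V) = {1, 2, 3, 5} ∈ τ ✓.
  V = {[4]}: π^{-1}(V) = {4} ∈ τ ✓.
  V = {[1=5], [4]}: π^{-1}(V) = {1, 4, 5} ∉ τ ✗.
  V = {[2], [4]}: π^{-1}(V) = {2, 4} ∉ τ ✗.
  V = {[1=5], [2], [4]}: π^{-1}(V) = {1, 2, 4, 5} ∈ τ ✓.
  V = {[3], [4]}: π^{-1}(V) = {3, 4} ∈ τ ✓.
  V = {[1=5], [3], [4]}: π^{-1}(V) = {1, 3, 4, 5} ∉ τ ✗.
  V = {[2], [3], [4]}: π^{-1}(V) = {2, 3, 4} ∉ τ ✗.
  V = {[1=5], [2], [3], [4]}: π^{-1}(V) = {1, 2, 3, 4, 5} ∈ τ ✓.
Open sets in the quotient: τ_Q = {{}, {[1=5], [2]}, {[3]}, {[1=5], [2], [3]}, {[4]}, {[1=5], [2], [4]}, {[3], [4]}, {[1=5], [2], [3], [4]}} (8 elements).
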